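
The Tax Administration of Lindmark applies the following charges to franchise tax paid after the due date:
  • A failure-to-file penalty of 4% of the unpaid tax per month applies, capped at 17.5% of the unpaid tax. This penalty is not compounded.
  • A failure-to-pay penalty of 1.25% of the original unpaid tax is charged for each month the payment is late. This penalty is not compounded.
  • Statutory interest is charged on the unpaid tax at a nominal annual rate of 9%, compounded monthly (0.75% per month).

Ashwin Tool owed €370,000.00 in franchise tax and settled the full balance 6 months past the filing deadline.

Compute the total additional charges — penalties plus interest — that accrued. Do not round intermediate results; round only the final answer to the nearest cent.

€109,465.33

Failure-to-file: 6 × 4% × €370,000.00 = €88,800.00, capped at 17.5% × €370,000.00 = €64,750.00
Failure-to-pay penalty = 1.25% × €370,000.00 × 6 mo = €27,750.00
Interest: €370,000.00 × ((1 + 0.0075)^6 − 1) = €370,000.00 × 0.0458522… = €16,965.3270…
Penalties + interest = €92,500.0000 + €16,965.3270… = €109,465.33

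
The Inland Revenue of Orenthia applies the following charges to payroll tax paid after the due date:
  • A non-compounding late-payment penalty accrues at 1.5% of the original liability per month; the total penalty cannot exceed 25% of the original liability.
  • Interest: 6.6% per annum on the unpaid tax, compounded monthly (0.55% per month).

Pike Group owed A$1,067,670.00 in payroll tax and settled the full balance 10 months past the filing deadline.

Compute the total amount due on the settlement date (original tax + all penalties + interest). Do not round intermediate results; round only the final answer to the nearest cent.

Penalty: 10 × 1.5% × A$1,067,670.00 = A$160,150.50 (below the 25% cap of A$266,917.50)
Interest: A$1,067,670.00 × ((1 + 0.0055)^10 − 1) = A$1,067,670.00 × 0.0563814… = A$60,196.7383…
Total = A$1,067,670.00 + A$160,150.5000 + A$60,196.7383… = A$1,288,017.24

A$1,288,017.24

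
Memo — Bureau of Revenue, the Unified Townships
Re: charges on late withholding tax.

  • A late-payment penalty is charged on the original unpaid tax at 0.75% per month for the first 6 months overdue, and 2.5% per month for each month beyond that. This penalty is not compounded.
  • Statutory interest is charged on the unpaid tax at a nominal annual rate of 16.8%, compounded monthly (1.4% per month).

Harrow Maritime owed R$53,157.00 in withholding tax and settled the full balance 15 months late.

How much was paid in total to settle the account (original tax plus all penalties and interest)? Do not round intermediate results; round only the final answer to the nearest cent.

Penalty, months 1–6: 6 × 0.75% × R$53,157.00 = R$2,392.07…
Penalty, months 7–15: 9 × 2.5% × R$53,157.00 = R$11,960.33…
Interest: R$53,157.00 × ((1 + 0.014)^15 − 1) = R$53,157.00 × 0.2318826… = R$12,326.1840…
Total = R$53,157.00 + R$14,352.3900 + R$12,326.1840… = R$79,835.57

R$79,835.57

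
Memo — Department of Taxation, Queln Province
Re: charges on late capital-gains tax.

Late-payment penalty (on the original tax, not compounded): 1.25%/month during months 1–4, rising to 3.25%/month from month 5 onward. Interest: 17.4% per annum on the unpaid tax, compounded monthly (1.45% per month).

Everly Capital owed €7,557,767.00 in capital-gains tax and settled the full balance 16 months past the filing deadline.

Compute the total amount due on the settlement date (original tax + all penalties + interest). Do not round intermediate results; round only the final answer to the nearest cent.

Penalty, months 1–4: 4 × 1.25% × €7,557,767.00 = €377,888.35
Penalty, months 5–16: 12 × 3.25% × €7,557,767.00 = €2,947,529.13
Interest: €7,557,767.00 × ((1 + 0.0145)^16 − 1) = €7,557,767.00 × 0.2590206… = €1,957,617.0330…
Total = €7,557,767.00 + €3,325,417.4800 + €1,957,617.0330… = €12,840,801.51

€12,840,801.51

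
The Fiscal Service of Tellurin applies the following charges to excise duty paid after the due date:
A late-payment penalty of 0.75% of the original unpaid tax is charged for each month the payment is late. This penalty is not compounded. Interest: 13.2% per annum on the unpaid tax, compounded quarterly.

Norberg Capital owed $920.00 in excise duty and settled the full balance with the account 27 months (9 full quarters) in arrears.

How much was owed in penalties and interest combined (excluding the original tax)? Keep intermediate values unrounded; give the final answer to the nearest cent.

$498.53

Late-payment penalty: 27 × 0.75% × $920.00 = $186.30
Interest (13.2%/yr ÷ 4 = 3.3%/quarter): $920.00 × ((1 + 0.033)^9 − 1) = $312.2270…
Penalties + interest = $186.3000 + $312.2270… = $498.53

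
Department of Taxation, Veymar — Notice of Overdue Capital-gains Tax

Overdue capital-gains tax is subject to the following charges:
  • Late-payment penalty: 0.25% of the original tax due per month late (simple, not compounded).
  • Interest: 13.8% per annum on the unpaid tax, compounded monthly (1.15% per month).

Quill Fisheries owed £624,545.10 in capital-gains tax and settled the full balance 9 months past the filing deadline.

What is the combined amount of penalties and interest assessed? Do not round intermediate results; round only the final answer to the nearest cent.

£81,747.32

Late-payment penalty = 0.25% × £624,545.10 × 9 mo = £14,052.26…
Interest: £624,545.10 × ((1 + 0.0115)^9 − 1) = £624,545.10 × 0.1083910… = £67,695.0572…
Penalties + interest = £14,052.2648… + £67,695.0572… = £81,747.32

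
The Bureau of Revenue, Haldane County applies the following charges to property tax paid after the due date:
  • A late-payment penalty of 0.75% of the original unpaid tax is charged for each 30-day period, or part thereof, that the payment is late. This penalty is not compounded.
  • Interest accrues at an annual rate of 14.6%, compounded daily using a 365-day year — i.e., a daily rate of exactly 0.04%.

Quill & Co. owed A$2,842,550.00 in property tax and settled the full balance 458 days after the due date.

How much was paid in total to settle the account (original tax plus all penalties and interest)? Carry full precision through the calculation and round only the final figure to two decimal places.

Penalty periods: ⌈458/30⌉ = 16; penalty = 16 × 0.75% × A$2,842,550.00 = A$341,106.00
Interest: A$2,842,550.00 × ((1 + 0.0004)^458 − 1) = A$2,842,550.00 × 0.20101060… = A$571,382.6835…
Total = A$2,842,550.00 + A$341,106.0000 + A$571,382.6835… = A$3,755,038.68

A$3,755,038.68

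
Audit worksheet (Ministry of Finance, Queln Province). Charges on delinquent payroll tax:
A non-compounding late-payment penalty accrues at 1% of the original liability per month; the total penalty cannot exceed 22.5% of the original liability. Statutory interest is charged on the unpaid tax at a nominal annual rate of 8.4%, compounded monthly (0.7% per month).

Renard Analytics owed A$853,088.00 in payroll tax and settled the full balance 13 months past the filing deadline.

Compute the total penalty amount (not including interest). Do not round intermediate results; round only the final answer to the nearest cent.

Penalty: 13 × 1% × A$853,088.00 = A$110,901.44 (below the 22.5% cap of A$191,944.80)

A$110,901.44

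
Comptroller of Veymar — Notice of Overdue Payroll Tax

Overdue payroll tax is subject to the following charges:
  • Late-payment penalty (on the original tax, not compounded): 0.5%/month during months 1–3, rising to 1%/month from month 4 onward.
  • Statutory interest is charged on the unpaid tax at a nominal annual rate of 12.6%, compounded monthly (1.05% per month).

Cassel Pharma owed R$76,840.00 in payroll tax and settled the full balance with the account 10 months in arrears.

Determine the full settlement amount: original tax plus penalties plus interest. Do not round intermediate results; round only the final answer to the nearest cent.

R$91,831.70

Penalty, months 1–3: 3 × 0.5% × R$76,840.00 = R$1,152.60
Penalty, months 4–10: 7 × 1% × R$76,840.00 = R$5,378.80
Interest: R$76,840.00 × ((1 + 0.0105)^10 − 1) = R$76,840.00 × 0.1101028… = R$8,460.2953…
Total = R$76,840.00 + R$6,531.4000 + R$8,460.2953… = R$91,831.70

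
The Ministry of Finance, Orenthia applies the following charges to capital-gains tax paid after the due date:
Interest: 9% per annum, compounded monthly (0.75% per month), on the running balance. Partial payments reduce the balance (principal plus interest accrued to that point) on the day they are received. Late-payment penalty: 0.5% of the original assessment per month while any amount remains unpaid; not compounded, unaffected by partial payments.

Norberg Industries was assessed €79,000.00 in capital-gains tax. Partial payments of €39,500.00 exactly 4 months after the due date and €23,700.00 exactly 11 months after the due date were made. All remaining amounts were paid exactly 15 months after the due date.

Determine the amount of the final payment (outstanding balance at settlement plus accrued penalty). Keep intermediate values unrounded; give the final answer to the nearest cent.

Balance at month 4: €79,000.0000 × (1 + 0.0075)^4 = €81,396.7961…
After €39,500.00 payment: €81,396.7961… − €39,500.00 = €41,896.7961…
Balance at month 11: €41,896.7961… × (1 + 0.0075)^7 = €44,146.4917…
After €23,700.00 payment: €44,146.4917… − €23,700.00 = €20,446.4917…
Balance at month 15: €20,446.4917… × (1 + 0.0075)^4 = €21,066.8218…
Penalty: 15 × 0.5% × €79,000.00 = €5,925.00
Final settlement = outstanding balance + penalty = €21,066.8218… + €5,925.00 = €26,991.82

€26,991.82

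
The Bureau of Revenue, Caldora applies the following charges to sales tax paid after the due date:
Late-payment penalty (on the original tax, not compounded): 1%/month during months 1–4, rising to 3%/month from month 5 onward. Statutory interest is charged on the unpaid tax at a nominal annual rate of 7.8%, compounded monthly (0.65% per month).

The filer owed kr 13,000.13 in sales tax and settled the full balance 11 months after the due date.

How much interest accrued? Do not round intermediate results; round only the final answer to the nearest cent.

Interest: kr 13,000.13 × ((1 + 0.0065)^11 − 1) = kr 13,000.13 × 0.0738697… = kr 960.3152…

kr 960.32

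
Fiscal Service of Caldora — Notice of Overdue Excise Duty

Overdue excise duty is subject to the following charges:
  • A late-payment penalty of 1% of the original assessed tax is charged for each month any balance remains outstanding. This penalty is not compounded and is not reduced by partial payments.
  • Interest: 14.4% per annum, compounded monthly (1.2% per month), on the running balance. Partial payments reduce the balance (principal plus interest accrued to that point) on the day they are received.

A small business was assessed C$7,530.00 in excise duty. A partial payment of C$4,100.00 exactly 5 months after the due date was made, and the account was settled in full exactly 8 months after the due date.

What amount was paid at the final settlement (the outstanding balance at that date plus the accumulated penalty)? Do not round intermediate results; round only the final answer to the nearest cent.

C$4,637.00

Balance at month 5: C$7,530.0000 × (1 + 0.012)^5 = C$7,992.7741…
After C$4,100.00 payment: C$7,992.7741… − C$4,100.00 = C$3,892.7741…
Balance at month 8: C$3,892.7741… × (1 + 0.012)^3 = C$4,034.6024…
Penalty: 8 × 1% × C$7,530.00 = C$602.40
Final settlement = outstanding balance + penalty = C$4,034.6024… + C$602.40 = C$4,637.00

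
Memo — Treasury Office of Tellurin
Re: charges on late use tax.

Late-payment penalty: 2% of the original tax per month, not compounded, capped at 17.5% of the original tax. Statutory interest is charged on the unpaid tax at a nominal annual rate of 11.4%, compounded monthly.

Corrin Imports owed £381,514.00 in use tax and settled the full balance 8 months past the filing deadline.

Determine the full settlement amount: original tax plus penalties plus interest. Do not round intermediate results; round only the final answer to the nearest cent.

£472,533.93

Penalty: 8 × 2% × £381,514.00 = £61,042.24 (below the 17.5% cap of £66,764.95)
Interest (11.4%/yr ÷ 12 = 0.95%/month): £381,514.00 × ((1 + 0.0095)^8 − 1) = £29,977.6867…
Total = £381,514.00 + £61,042.2400 + £29,977.6867… = £472,533.93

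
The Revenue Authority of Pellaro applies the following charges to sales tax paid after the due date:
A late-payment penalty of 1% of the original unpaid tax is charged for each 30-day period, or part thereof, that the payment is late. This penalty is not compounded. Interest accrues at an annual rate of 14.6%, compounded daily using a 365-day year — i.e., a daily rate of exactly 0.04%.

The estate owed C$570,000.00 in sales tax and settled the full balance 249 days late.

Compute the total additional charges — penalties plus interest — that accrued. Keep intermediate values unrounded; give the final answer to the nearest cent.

C$110,982.95

Penalty periods: ⌈249/30⌉ = 9; penalty = 9 × 1% × C$570,000.00 = C$51,300.00
Interest: C$570,000.00 × ((1 + 0.0004)^249 − 1) = C$570,000.00 × 0.10470694… = C$59,682.9547…
Penalties + interest = C$51,300.0000 + C$59,682.9547… = C$110,982.95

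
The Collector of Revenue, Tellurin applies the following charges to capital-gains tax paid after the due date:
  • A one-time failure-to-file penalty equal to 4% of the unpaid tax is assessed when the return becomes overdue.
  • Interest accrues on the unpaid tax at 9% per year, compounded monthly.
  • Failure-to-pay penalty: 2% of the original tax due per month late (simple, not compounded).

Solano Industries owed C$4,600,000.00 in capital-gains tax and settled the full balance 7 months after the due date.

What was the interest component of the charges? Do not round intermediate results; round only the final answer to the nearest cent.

Interest (9%/yr ÷ 12 = 0.75%/month): C$4,600,000.00 × ((1 + 0.0075)^7 − 1) = C$247,002.1836…

C$247,002.18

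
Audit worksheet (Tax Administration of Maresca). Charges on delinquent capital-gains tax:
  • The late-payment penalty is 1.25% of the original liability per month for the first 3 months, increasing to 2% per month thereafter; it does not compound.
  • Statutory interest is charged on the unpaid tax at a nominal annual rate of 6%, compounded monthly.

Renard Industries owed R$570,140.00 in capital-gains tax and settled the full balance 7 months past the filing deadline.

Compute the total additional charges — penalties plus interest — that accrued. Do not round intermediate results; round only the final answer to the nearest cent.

R$87,248.18

Penalty, months 1–3: 3 × 1.25% × R$570,140.00 = R$21,380.25
Penalty, months 4–7: 4 × 2% × R$570,140.00 = R$45,611.20
Interest (6%/yr ÷ 12 = 0.5%/month): R$570,140.00 × ((1 + 0.005)^7 − 1) = R$20,256.7304…
Penalties + interest = R$66,991.4500 + R$20,256.7304… = R$87,248.18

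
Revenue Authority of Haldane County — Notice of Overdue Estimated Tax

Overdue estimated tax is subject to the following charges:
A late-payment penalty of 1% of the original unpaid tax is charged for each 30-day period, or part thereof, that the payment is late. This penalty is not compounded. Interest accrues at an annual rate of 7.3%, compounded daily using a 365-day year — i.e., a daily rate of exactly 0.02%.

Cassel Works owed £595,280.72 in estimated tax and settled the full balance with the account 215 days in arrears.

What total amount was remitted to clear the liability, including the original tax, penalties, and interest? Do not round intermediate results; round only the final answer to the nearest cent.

£669,055.89

Penalty periods: ⌈215/30⌉ = 8; penalty = 8 × 1% × £595,280.72 = £47,622.46…
Interest: £595,280.72 × ((1 + 0.0002)^215 − 1) = £595,280.72 × 0.04393341… = £26,152.7099…
Total = £595,280.72 + £47,622.4576 + £26,152.7099… = £669,055.89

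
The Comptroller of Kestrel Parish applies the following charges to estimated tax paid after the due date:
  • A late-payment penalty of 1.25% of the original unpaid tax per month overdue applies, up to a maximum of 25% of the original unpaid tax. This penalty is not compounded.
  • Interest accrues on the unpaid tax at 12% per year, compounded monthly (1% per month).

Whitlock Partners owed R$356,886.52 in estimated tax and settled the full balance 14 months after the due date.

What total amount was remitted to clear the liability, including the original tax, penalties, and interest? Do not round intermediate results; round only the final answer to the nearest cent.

Penalty: 14 × 1.25% × R$356,886.52 = R$62,455.14… (below the 25% cap of R$89,221.63)
Interest: R$356,886.52 × ((1 + 0.01)^14 − 1) = R$356,886.52 × 0.1494742… = R$53,345.3318…
Total = R$356,886.52 + R$62,455.1410 + R$53,345.3318… = R$472,686.99

R$472,686.99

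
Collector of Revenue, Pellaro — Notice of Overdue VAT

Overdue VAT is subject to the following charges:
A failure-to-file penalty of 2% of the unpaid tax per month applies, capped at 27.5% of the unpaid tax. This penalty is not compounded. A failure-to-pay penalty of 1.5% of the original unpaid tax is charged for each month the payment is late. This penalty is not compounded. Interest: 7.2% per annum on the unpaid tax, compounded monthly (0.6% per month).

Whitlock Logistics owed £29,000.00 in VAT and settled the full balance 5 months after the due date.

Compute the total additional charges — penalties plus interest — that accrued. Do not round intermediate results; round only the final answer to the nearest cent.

£5,955.50

Failure-to-file: 5 × 2% × £29,000.00 = £2,900.00 (under the 27.5% cap)
Failure-to-pay penalty: 5 × 1.5% × £29,000.00 = £2,175.00
Interest: £29,000.00 × ((1 + 0.006)^5 − 1) = £29,000.00 × 0.0303622… = £880.5028…
Penalties + interest = £5,075.0000 + £880.5028… = £5,955.50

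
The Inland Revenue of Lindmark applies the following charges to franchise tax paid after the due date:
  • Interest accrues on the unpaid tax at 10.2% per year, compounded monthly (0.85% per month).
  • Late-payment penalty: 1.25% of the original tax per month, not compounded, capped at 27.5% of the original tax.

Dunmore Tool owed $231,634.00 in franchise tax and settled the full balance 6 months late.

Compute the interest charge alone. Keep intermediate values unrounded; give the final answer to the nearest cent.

Interest: $231,634.00 × ((1 + 0.0085)^6 − 1) = $231,634.00 × 0.0520961… = $12,067.2306…

$12,067.23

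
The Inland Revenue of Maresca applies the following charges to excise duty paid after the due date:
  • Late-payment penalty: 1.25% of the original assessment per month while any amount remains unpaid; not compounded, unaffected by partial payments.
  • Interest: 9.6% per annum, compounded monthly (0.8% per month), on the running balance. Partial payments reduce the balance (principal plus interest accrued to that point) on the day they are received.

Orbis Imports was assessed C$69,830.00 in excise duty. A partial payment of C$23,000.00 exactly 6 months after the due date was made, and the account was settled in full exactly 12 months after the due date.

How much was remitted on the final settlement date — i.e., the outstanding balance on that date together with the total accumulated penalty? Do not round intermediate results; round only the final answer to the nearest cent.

Balance at month 6: C$69,830.0000 × (1 + 0.008)^6 = C$73,249.5962…
After C$23,000.00 payment: C$73,249.5962… − C$23,000.00 = C$50,249.5962…
Balance at month 12: C$50,249.5962… × (1 + 0.008)^6 = C$52,710.3340…
Penalty: 12 × 1.25% × C$69,830.00 = C$10,474.50
Final settlement = outstanding balance + penalty = C$52,710.3340… + C$10,474.50 = C$63,184.83

C$63,184.83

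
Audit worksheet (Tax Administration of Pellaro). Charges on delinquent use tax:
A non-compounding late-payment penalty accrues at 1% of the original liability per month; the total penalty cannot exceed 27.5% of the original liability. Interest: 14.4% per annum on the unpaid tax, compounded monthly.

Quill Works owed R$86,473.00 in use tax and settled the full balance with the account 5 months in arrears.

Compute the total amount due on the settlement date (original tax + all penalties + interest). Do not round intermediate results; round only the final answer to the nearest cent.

R$96,111.05

Penalty: 5 × 1% × R$86,473.00 = R$4,323.65 (below the 27.5% cap of R$23,780.08…)
Interest (14.4%/yr ÷ 12 = 1.2%/month): R$86,473.00 × ((1 + 0.012)^5 − 1) = R$5,314.4044…
Total = R$86,473.00 + R$4,323.6500 + R$5,314.4044… = R$96,111.05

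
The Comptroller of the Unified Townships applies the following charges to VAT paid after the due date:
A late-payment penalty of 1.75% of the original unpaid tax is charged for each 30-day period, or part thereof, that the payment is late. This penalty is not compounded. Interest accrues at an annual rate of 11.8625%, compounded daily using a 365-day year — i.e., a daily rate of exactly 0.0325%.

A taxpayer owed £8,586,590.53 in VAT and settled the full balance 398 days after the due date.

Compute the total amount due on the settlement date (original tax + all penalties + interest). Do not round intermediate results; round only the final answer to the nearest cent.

£11,875,808.27

Penalty periods: ⌈398/30⌉ = 14; penalty = 14 × 1.75% × £8,586,590.53 = £2,103,714.68…
Interest: £8,586,590.53 × ((1 + 0.000325)^398 − 1) = £8,586,590.53 × 0.13806447… = £1,185,503.0614…
Total = £8,586,590.53 + £2,103,714.6799… + £1,185,503.0614… = £11,875,808.27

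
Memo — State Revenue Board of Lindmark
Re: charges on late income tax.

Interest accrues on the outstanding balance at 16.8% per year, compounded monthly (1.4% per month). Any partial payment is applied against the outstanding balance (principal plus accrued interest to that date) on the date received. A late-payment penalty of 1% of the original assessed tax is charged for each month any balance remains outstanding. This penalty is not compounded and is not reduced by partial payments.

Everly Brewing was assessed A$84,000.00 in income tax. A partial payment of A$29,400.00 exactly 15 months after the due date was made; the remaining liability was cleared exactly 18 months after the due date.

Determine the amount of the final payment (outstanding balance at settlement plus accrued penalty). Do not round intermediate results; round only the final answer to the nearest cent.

A$92,353.18

Balance at month 15: A$84,000.0000 × (1 + 0.014)^15 = A$103,478.1393…
After A$29,400.00 payment: A$103,478.1393… − A$29,400.00 = A$74,078.1393…
Balance at month 18: A$74,078.1393… × (1 + 0.014)^3 = A$77,233.1824…
Penalty: 18 × 1% × A$84,000.00 = A$15,120.00
Final settlement = outstanding balance + penalty = A$77,233.1824… + A$15,120.00 = A$92,353.18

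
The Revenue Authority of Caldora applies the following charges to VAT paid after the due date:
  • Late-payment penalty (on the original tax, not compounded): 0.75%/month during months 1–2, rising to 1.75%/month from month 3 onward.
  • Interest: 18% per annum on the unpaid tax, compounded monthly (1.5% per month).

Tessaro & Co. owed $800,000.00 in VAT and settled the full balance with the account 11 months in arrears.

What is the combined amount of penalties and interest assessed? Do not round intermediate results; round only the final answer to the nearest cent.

Penalty, months 1–2: 2 × 0.75% × $800,000.00 = $12,000.00
Penalty, months 3–11: 9 × 1.75% × $800,000.00 = $126,000.00
Interest: $800,000.00 × ((1 + 0.015)^11 − 1) = $800,000.00 × 0.1779489… = $142,359.1499…
Penalties + interest = $138,000.0000 + $142,359.1499… = $280,359.15

$280,359.15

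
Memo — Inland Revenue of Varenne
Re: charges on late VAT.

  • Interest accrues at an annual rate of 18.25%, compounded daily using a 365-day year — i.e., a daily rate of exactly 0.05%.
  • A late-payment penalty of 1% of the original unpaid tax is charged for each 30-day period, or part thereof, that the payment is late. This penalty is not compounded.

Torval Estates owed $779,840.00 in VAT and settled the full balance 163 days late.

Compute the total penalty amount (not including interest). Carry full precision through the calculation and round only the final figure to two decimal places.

Penalty periods: ⌈163/30⌉ = 6; penalty = 6 × 1% × $779,840.00 = $46,790.40

$46,790.40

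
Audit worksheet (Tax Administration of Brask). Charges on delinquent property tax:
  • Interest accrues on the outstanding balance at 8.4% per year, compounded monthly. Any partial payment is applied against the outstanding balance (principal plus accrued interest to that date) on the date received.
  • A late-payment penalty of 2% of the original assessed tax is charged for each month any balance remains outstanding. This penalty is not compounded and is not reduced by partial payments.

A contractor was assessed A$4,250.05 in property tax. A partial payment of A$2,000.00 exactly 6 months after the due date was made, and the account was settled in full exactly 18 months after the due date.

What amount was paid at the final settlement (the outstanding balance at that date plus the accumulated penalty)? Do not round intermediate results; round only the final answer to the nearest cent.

A$4,174.04

Monthly rate = 8.4% ÷ 12 = 0.7%
Balance at month 6: A$4,250.0500 × (1 + 0.007)^6 = A$4,431.7052…
After A$2,000.00 payment: A$4,431.7052… − A$2,000.00 = A$2,431.7052…
Balance at month 18: A$2,431.7052… × (1 + 0.007)^12 = A$2,644.0190…
Penalty: 18 × 2% × A$4,250.05 = A$1,530.02…
Final settlement = outstanding balance + penalty = A$2,644.0190… + A$1,530.02… = A$4,174.04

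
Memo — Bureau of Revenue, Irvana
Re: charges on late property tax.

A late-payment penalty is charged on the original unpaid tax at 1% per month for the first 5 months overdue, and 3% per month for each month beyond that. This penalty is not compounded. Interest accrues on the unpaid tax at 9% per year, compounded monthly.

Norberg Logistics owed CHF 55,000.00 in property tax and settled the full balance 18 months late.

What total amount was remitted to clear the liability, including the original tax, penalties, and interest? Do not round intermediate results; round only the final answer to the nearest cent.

CHF 87,117.82

Penalty, months 1–5: 5 × 1% × CHF 55,000.00 = CHF 2,750.00
Penalty, months 6–18: 13 × 3% × CHF 55,000.00 = CHF 21,450.00
Interest (9%/yr ÷ 12 = 0.75%/month): CHF 55,000.00 × ((1 + 0.0075)^18 − 1) = CHF 7,917.8214…
Total = CHF 55,000.00 + CHF 24,200.0000 + CHF 7,917.8214… = CHF 87,117.82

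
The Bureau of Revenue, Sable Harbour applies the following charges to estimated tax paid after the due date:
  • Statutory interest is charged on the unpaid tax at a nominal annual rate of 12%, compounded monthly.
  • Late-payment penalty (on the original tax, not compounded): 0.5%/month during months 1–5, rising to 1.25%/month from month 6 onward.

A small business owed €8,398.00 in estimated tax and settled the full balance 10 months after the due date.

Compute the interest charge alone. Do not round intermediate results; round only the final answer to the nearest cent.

Interest (12%/yr ÷ 12 = 1%/month): €8,398.00 × ((1 + 0.01)^10 − 1) = €878.6166…

€878.62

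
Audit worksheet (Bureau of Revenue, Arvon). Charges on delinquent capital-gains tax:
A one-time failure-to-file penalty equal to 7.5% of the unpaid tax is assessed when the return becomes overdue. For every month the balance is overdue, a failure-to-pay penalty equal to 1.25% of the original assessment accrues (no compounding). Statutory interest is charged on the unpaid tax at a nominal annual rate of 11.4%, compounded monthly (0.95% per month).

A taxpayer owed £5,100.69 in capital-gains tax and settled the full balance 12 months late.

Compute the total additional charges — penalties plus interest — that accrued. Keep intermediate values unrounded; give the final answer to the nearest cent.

£1,760.50

Failure-to-file penalty: 7.5% × £5,100.69 = £382.55…
Failure-to-pay penalty: 12 × 1.25% × £5,100.69 = £765.10…
Interest: £5,100.69 × ((1 + 0.0095)^12 − 1) = £5,100.69 × 0.1201492… = £612.8439…
Penalties + interest = £1,147.6553… + £612.8439… = £1,760.50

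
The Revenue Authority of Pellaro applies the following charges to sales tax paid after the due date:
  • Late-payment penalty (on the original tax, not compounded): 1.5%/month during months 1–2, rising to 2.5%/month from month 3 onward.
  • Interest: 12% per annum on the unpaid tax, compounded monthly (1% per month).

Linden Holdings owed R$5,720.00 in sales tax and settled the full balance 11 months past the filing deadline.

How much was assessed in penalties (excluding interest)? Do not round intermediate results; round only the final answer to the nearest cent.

Penalty, months 1–2: 2 × 1.5% × R$5,720.00 = R$171.60
Penalty, months 3–11: 9 × 2.5% × R$5,720.00 = R$1,287.00
Total penalty = R$171.60 + R$1,287.00 = R$1,458.60

R$1,458.60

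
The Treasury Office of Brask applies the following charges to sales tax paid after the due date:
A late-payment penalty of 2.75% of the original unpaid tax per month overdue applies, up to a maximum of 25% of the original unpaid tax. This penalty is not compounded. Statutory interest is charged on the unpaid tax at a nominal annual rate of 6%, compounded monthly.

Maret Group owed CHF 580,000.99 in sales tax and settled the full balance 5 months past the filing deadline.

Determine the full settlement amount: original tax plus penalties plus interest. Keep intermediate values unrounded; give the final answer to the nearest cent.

Penalty: 5 × 2.75% × CHF 580,000.99 = CHF 79,750.14… (below the 25% cap of CHF 145,000.25…)
Interest (6%/yr ÷ 12 = 0.5%/month): CHF 580,000.99 × ((1 + 0.005)^5 − 1) = CHF 14,645.7518…
Total = CHF 580,000.99 + CHF 79,750.1361… + CHF 14,645.7518… = CHF 674,396.88

CHF 674,396.88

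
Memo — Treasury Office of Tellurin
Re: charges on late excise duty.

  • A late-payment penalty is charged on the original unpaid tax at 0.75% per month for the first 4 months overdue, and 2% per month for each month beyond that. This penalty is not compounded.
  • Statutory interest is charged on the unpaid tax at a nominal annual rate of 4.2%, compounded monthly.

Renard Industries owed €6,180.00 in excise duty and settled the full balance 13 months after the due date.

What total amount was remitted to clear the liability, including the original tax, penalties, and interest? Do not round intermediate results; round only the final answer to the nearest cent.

€7,764.97

Penalty, months 1–4: 4 × 0.75% × €6,180.00 = €185.40
Penalty, months 5–13: 9 × 2% × €6,180.00 = €1,112.40
Interest (4.2%/yr ÷ 12 = 0.35%/month): €6,180.00 × ((1 + 0.0035)^13 − 1) = €287.1714…
Total = €6,180.00 + €1,297.8000 + €287.1714… = €7,764.97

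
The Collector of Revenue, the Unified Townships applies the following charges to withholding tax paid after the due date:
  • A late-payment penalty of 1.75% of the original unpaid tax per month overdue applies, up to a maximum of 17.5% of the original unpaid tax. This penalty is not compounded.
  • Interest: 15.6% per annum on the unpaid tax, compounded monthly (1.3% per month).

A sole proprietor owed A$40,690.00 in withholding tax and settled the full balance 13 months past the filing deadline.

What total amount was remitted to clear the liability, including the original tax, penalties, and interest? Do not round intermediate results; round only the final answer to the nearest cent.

Penalty (uncapped): 13 × 1.75% × A$40,690.00 = A$9,256.98…; cap = 17.5% × A$40,690.00 = A$7,120.75 → penalty = A$7,120.75
Interest: A$40,690.00 × ((1 + 0.013)^13 − 1) = A$40,690.00 × 0.1828312… = A$7,439.4035…
Total = A$40,690.00 + A$7,120.7500 + A$7,439.4035… = A$55,250.15

A$55,250.15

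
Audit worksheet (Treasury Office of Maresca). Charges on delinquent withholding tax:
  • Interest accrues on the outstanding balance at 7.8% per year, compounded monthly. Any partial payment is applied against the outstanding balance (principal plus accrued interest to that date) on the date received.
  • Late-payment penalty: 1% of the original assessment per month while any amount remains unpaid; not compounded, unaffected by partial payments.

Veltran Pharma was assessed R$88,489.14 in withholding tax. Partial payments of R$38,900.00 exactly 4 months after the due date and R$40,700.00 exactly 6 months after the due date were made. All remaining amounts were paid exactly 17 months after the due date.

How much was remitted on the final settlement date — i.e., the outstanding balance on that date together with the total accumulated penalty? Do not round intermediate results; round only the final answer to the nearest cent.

R$27,810.86

Monthly rate = 7.8% ÷ 12 = 0.65%
Balance at month 4: R$88,489.1400 × (1 + 0.0065)^4 = R$90,812.3870…
After R$38,900.00 payment: R$90,812.3870… − R$38,900.00 = R$51,912.3870…
Balance at month 6: R$51,912.3870… × (1 + 0.0065)^2 = R$52,589.4413…
After R$40,700.00 payment: R$52,589.4413… − R$40,700.00 = R$11,889.4413…
Balance at month 17: R$11,889.4413… × (1 + 0.0065)^11 = R$12,767.7103…
Penalty: 17 × 1% × R$88,489.14 = R$15,043.15…
Final settlement = outstanding balance + penalty = R$12,767.7103… + R$15,043.15… = R$27,810.86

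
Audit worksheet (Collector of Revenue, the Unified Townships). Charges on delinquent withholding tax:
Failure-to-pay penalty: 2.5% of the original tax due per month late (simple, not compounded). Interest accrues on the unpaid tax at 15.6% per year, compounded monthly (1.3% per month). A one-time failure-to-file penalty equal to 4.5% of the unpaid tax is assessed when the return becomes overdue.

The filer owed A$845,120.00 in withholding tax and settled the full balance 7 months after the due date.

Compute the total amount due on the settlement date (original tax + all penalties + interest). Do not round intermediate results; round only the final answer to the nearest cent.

Failure-to-file penalty: 4.5% × A$845,120.00 = A$38,030.40
Failure-to-pay penalty: 7 × 2.5% × A$845,120.00 = A$147,896.00
Interest: A$845,120.00 × ((1 + 0.013)^7 − 1) = A$845,120.00 × 0.0946269… = A$79,971.0878…
Total = A$845,120.00 + A$185,926.4000 + A$79,971.0878… = A$1,111,017.49

A$1,111,017.49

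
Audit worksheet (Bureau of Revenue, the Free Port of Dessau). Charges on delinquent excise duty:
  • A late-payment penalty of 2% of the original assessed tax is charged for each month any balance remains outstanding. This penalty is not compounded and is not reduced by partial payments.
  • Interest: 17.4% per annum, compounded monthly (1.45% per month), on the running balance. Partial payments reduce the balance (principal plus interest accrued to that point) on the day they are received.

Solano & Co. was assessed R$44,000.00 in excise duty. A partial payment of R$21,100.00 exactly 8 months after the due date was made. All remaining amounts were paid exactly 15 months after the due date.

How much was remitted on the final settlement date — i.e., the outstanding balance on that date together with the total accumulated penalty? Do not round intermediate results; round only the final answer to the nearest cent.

R$44,468.03

Balance at month 8: R$44,000.0000 × (1 + 0.0145)^8 = R$49,370.6776…
After R$21,100.00 payment: R$49,370.6776… − R$21,100.00 = R$28,270.6776…
Balance at month 15: R$28,270.6776… × (1 + 0.0145)^7 = R$31,268.0341…
Penalty: 15 × 2% × R$44,000.00 = R$13,200.00
Final settlement = outstanding balance + penalty = R$31,268.0341… + R$13,200.00 = R$44,468.03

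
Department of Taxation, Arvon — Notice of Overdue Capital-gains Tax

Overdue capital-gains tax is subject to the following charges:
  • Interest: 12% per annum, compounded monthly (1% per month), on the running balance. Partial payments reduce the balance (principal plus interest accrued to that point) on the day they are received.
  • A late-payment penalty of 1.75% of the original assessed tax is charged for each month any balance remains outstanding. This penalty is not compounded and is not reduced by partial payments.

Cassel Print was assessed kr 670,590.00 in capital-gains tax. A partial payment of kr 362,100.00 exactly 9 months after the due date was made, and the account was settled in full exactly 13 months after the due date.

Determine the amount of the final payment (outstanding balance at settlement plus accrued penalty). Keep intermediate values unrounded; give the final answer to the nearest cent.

kr 538,950.49

Balance at month 9: kr 670,590.0000 × (1 + 0.01)^9 = kr 733,414.4070…
After kr 362,100.00 payment: kr 733,414.4070… − kr 362,100.00 = kr 371,314.4070…
Balance at month 13: kr 371,314.4070… × (1 + 0.01)^4 = kr 386,391.2609…
Penalty: 13 × 1.75% × kr 670,590.00 = kr 152,559.23…
Final settlement = outstanding balance + penalty = kr 386,391.2609… + kr 152,559.23… = kr 538,950.49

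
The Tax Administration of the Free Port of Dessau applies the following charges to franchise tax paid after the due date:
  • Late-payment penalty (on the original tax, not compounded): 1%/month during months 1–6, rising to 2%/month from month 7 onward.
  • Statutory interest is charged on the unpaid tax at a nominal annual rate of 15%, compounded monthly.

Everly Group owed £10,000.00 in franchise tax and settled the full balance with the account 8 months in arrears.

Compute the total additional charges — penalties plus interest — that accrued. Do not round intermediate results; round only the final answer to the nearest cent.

Penalty, months 1–6: 6 × 1% × £10,000.00 = £600.00
Penalty, months 7–8: 2 × 2% × £10,000.00 = £400.00
Interest (15%/yr ÷ 12 = 1.25%/month): £10,000.00 × ((1 + 0.0125)^8 − 1) = £1,044.8610…
Penalties + interest = £1,000.0000 + £1,044.8610… = £2,044.86

£2,044.86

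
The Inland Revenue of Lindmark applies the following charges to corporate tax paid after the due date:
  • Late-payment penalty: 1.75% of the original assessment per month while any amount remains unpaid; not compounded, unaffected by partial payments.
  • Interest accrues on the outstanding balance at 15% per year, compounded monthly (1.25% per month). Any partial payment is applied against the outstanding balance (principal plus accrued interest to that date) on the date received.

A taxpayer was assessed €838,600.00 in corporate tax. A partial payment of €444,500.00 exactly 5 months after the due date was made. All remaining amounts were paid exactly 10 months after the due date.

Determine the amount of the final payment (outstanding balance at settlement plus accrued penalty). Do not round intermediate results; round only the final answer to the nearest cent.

Balance at month 5: €838,600.0000 × (1 + 0.0125)^5 = €892,339.2940…
After €444,500.00 payment: €892,339.2940… − €444,500.00 = €447,839.2940…
Balance at month 10: €447,839.2940… × (1 + 0.0125)^5 = €476,537.8005…
Penalty: 10 × 1.75% × €838,600.00 = €146,755.00
Final settlement = outstanding balance + penalty = €476,537.8005… + €146,755.00 = €623,292.80

€623,292.80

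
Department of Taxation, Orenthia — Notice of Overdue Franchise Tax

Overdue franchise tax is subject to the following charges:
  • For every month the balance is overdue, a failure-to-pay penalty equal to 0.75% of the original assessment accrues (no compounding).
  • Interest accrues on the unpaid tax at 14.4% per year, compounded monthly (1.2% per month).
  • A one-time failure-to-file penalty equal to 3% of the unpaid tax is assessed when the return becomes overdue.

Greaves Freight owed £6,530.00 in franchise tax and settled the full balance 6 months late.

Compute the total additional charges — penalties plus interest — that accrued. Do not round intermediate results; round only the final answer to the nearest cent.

Failure-to-file penalty: 3% × £6,530.00 = £195.90
Failure-to-pay penalty: 6 × 0.75% × £6,530.00 = £293.85
Interest: £6,530.00 × ((1 + 0.012)^6 − 1) = £6,530.00 × 0.0741949… = £484.4925…
Penalties + interest = £489.7500 + £484.4925… = £974.24

£974.24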